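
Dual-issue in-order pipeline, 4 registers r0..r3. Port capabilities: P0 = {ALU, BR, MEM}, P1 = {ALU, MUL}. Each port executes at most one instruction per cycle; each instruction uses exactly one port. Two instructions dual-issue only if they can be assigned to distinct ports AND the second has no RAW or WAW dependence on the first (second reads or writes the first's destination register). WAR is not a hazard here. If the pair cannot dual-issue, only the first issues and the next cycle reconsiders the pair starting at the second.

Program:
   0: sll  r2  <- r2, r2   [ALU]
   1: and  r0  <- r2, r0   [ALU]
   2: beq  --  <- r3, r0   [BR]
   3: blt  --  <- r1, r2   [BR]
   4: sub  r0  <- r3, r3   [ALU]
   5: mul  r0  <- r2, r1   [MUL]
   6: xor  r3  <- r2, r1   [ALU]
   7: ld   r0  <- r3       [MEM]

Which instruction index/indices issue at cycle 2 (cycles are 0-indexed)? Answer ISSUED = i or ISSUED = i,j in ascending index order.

  cy0 -> i0 (sll.ALU) RAW r2
  cy1 -> i1 (and.ALU) RAW r0
  cy2 -> i2 (beq.BR) no-port BR/BR
  cy3 -> i3/i4 (blt.BR sub.ALU) pair
  cy4 -> i5/i6 (mul.MUL xor.ALU) pair
  cy5 -> i7 (ld.MEM) tail

ISSUED = 2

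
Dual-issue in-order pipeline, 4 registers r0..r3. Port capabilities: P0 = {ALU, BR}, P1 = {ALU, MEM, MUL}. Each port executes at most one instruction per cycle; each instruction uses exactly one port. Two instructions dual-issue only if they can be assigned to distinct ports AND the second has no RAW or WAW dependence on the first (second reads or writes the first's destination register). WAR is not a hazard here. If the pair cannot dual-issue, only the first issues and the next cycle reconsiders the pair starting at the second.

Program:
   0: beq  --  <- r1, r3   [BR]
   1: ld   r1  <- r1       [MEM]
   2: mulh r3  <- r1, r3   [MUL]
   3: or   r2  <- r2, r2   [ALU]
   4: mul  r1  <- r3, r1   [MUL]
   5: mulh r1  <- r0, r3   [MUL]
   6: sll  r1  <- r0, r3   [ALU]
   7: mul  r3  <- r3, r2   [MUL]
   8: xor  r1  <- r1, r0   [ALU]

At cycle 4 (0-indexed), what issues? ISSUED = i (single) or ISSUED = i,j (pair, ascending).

  cy0 -> i0,i1 (beq.BR;ld.MEM) pair
  cy1 -> i2,i3 (mulh.MUL;or.ALU) pair
  cy2 -> i4 (mul.MUL) no-port MUL/MUL
  cy3 -> i5 (mulh.MUL) WAW r1
  cy4 -> i6,i7 (sll.ALU;mul.MUL) pair
  cy5 -> i8 (xor.ALU) tail

ISSUED = 6,7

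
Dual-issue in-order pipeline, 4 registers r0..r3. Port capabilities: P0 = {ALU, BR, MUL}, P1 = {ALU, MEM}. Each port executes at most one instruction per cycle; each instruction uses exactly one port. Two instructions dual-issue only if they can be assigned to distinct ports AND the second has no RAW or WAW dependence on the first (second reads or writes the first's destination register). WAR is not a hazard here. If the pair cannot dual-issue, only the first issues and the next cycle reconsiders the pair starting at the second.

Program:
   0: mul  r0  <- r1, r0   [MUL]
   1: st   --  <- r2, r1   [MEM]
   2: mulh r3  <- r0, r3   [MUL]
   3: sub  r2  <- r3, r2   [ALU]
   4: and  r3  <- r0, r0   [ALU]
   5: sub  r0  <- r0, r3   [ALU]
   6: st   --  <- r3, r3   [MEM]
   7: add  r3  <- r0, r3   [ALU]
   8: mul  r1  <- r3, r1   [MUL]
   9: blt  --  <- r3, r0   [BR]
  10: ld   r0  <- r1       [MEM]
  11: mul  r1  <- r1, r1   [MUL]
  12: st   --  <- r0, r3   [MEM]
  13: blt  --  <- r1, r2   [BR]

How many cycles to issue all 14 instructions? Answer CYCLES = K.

CYCLES = 9

[0] i0/i1  mul/st  -- pair
[1] i2  mulh  -- RAW r3
[2] i3/i4  sub/and  -- pair
[3] i5/i6  sub/st  -- pair
[4] i7  add  -- RAW r3
[5] i8  mul  -- no-port MUL/BR
[6] i9/i10  blt/ld  -- pair
[7] i11/i12  mul/st  -- pair
[8] i13  blt  -- tail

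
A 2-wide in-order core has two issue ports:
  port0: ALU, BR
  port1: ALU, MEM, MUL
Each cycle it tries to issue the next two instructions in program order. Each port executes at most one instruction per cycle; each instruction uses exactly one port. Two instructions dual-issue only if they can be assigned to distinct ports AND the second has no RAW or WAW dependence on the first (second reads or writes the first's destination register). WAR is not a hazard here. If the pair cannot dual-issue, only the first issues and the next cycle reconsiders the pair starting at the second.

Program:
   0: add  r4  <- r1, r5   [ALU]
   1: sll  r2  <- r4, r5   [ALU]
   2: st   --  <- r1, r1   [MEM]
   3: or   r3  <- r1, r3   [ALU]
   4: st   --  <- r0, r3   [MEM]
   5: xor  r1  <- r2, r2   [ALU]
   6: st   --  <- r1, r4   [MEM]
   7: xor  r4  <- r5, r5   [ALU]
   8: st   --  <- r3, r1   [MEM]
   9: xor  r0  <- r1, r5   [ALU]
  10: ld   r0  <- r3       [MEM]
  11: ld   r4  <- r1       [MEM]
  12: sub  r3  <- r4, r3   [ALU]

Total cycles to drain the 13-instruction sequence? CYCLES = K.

CYCLES = 9

  cy0 -> i0 (add) RAW r4
  cy1 -> i1+i2 (sll+st) 2-wide
  cy2 -> i3 (or) RAW r3
  cy3 -> i4+i5 (st+xor) 2-wide
  cy4 -> i6+i7 (st+xor) 2-wide
  cy5 -> i8+i9 (st+xor) 2-wide
  cy6 -> i10 (ld) no-port MEM/MEM
  cy7 -> i11 (ld) RAW r4
  cy8 -> i12 (sub) tail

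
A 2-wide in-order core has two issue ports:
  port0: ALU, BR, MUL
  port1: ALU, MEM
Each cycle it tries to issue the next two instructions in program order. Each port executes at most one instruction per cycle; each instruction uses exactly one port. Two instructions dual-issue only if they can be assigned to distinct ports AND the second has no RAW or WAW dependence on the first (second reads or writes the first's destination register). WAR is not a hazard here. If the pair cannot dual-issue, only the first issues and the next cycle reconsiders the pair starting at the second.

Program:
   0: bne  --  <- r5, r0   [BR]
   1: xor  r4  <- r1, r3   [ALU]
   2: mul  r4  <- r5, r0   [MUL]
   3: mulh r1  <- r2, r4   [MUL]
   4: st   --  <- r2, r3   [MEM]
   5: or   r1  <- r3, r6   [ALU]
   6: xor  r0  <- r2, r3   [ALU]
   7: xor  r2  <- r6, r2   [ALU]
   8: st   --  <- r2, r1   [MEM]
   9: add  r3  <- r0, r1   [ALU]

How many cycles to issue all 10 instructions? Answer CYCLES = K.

t=0 i0&i1:bne xor ; dual
t=1 i2:mul ; no-port MUL/MUL
t=2 i3&i4:mulh st ; dual
t=3 i5&i6:or xor ; dual
t=4 i7:xor ; RAW r2
t=5 i8&i9:st add ; dual

CYCLES = 6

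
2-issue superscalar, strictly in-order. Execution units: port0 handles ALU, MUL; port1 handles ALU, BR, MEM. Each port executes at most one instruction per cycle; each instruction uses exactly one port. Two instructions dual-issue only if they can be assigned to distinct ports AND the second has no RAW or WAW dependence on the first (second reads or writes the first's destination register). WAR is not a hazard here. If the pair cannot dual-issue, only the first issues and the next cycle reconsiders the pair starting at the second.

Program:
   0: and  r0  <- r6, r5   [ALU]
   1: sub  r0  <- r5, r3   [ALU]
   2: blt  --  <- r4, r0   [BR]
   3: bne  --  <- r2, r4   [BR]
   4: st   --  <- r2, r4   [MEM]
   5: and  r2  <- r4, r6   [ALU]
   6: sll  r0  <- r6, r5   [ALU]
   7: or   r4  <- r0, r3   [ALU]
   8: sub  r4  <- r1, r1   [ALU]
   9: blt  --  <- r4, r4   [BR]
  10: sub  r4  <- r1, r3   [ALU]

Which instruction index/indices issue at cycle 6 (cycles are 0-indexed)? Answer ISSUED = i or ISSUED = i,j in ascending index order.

c0: i0 and  WAW r0
c1: i1 sub  RAW r0
c2: i2 blt  no-port BR/BR
c3: i3 bne  no-port BR/MEM
c4: i4+i5 st;and  dual
c5: i6 sll  RAW r0
c6: i7 or  WAW r4
c7: i8 sub  RAW r4
c8: i9+i10 blt;sub  dual

ISSUED = 7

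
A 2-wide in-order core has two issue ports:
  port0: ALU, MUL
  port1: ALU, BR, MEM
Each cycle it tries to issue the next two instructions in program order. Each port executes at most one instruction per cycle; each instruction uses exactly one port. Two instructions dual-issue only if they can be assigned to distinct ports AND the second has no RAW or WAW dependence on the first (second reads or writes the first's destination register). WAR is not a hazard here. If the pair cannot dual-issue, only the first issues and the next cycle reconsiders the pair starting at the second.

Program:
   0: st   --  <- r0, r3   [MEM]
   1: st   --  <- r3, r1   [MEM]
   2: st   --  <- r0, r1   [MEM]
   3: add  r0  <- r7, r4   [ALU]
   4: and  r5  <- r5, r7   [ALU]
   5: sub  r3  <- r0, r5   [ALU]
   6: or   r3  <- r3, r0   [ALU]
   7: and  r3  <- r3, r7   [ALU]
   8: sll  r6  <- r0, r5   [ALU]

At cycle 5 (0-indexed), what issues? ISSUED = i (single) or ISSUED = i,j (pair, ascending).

ISSUED = 6

c0: i0 st  no-port MEM/MEM
c1: i1 st  no-port MEM/MEM
c2: i2&i3 st+add  pair
c3: i4 and  RAW r5
c4: i5 sub  RAW+WAW r3
c5: i6 or  RAW+WAW r3
c6: i7&i8 and+sll  pair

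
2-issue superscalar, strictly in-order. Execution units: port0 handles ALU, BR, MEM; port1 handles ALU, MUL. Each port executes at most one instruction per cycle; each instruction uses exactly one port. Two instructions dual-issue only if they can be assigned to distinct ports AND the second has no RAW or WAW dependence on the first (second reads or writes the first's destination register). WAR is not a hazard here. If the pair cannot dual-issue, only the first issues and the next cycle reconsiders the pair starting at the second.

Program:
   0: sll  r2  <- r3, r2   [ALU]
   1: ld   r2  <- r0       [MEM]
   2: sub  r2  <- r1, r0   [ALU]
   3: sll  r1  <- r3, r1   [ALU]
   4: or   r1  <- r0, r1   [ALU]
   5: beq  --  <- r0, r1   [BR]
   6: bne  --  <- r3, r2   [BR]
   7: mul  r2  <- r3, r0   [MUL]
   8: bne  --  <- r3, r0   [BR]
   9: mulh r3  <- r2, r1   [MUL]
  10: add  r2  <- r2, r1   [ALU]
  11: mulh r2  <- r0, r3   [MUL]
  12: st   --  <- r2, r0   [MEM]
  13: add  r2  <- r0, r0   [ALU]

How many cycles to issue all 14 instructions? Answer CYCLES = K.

c0: i0 sll.ALU  WAW r2
c1: i1 ld.MEM  WAW r2
c2: i2,i3 sub.ALU;sll.ALU  2-wide
c3: i4 or.ALU  RAW r1
c4: i5 beq.BR  no-port BR/BR
c5: i6,i7 bne.BR;mul.MUL  2-wide
c6: i8,i9 bne.BR;mulh.MUL  2-wide
c7: i10 add.ALU  WAW r2
c8: i11 mulh.MUL  RAW r2
c9: i12,i13 st.MEM;add.ALU  2-wide

CYCLES = 10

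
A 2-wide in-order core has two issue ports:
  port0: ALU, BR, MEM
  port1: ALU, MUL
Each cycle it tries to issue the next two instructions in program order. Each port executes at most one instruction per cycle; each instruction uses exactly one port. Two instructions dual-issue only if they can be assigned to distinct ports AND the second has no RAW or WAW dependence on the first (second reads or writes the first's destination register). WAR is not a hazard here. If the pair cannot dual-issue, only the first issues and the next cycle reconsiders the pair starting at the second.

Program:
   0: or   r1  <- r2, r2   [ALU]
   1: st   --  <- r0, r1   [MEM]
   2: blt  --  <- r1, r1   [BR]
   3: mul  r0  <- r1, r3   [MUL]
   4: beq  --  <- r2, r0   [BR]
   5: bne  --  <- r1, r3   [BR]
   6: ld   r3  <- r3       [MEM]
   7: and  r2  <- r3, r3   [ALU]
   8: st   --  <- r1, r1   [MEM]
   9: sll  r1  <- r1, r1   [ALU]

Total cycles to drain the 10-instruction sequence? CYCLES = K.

#0 head=0: or i0 RAW r1
#1 head=1: st i1 no-port MEM/BR
#2 head=2: blt/mul i2+i3 2-wide
#3 head=4: beq i4 no-port BR/BR
#4 head=5: bne i5 no-port BR/MEM
#5 head=6: ld i6 RAW r3
#6 head=7: and/st i7+i8 2-wide
#7 head=9: sll i9 tail

CYCLES = 8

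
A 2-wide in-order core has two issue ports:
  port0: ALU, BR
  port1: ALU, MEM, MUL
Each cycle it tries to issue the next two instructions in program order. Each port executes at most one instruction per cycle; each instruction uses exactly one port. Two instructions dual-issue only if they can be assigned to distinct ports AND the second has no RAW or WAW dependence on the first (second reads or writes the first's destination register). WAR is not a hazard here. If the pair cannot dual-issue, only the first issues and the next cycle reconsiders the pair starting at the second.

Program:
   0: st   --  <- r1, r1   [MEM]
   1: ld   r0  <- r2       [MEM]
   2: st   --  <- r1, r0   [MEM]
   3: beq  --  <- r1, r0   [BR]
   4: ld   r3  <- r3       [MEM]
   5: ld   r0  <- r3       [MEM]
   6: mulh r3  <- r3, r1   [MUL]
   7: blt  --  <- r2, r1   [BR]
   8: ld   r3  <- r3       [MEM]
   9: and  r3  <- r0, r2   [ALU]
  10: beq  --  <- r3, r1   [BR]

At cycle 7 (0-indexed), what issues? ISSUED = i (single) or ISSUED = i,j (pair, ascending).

ISSUED = 9

[0] i0  st.MEM  -- no-port MEM/MEM
[1] i1  ld.MEM  -- no-port MEM/MEM
[2] i2+i3  st.MEM/beq.BR  -- pair
[3] i4  ld.MEM  -- no-port MEM/MEM
[4] i5  ld.MEM  -- no-port MEM/MUL
[5] i6+i7  mulh.MUL/blt.BR  -- pair
[6] i8  ld.MEM  -- WAW r3
[7] i9  and.ALU  -- RAW r3
[8] i10  beq.BR  -- tail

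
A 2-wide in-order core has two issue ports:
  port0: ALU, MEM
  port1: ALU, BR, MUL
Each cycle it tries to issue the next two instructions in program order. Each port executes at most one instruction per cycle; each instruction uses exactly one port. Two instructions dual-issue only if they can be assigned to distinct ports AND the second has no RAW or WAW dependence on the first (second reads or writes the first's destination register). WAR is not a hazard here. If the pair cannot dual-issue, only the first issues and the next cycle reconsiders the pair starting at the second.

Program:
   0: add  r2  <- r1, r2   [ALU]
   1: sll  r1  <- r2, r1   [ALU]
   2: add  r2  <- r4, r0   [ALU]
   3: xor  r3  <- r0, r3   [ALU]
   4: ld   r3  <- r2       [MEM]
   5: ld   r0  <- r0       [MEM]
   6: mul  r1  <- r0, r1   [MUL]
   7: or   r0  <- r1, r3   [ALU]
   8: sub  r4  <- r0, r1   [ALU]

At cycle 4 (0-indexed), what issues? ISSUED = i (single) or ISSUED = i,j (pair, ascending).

ISSUED = 5

0. add.ALU @i0  | RAW r2
1. sll.ALU add.ALU @i1/i2  | pair
2. xor.ALU @i3  | WAW r3
3. ld.MEM @i4  | no-port MEM/MEM
4. ld.MEM @i5  | RAW r0
5. mul.MUL @i6  | RAW r1
6. or.ALU @i7  | RAW r0
7. sub.ALU @i8  | tail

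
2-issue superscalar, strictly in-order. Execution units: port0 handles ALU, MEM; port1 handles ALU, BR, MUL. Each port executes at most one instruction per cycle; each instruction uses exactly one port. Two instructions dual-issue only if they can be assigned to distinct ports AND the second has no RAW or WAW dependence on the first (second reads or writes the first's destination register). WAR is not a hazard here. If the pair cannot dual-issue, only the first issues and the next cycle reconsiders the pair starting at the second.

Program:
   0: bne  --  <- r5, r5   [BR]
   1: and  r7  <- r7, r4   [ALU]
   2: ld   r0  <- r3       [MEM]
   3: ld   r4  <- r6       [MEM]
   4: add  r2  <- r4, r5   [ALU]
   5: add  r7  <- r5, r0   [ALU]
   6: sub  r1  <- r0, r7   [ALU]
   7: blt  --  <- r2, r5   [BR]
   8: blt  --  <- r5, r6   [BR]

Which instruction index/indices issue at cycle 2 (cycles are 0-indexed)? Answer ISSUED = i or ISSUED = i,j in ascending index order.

#0 head=0: bne.BR;and.ALU i0+i1 pair
#1 head=2: ld.MEM i2 no-port MEM/MEM
#2 head=3: ld.MEM i3 RAW r4
#3 head=4: add.ALU;add.ALU i4+i5 pair
#4 head=6: sub.ALU;blt.BR i6+i7 pair
#5 head=8: blt.BR i8 tail

ISSUED = 3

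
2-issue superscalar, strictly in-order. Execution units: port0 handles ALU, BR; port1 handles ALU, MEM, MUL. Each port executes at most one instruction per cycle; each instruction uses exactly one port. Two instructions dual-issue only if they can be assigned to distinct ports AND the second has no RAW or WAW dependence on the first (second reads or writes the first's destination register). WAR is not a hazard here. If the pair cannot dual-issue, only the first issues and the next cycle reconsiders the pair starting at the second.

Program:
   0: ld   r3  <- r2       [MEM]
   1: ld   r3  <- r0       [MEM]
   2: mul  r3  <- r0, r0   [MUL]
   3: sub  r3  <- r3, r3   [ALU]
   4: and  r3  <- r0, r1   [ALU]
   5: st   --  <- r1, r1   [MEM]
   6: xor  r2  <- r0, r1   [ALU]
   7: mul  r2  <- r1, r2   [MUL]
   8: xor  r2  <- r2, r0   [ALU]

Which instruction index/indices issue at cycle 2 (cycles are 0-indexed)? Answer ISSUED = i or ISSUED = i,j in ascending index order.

ISSUED = 2

#0 head=0: ld i0 no-port MEM/MEM
#1 head=1: ld i1 no-port MEM/MUL
#2 head=2: mul i2 RAW+WAW r3
#3 head=3: sub i3 WAW r3
#4 head=4: and;st i4+i5 dual
#5 head=6: xor i6 RAW+WAW r2
#6 head=7: mul i7 RAW+WAW r2
#7 head=8: xor i8 tail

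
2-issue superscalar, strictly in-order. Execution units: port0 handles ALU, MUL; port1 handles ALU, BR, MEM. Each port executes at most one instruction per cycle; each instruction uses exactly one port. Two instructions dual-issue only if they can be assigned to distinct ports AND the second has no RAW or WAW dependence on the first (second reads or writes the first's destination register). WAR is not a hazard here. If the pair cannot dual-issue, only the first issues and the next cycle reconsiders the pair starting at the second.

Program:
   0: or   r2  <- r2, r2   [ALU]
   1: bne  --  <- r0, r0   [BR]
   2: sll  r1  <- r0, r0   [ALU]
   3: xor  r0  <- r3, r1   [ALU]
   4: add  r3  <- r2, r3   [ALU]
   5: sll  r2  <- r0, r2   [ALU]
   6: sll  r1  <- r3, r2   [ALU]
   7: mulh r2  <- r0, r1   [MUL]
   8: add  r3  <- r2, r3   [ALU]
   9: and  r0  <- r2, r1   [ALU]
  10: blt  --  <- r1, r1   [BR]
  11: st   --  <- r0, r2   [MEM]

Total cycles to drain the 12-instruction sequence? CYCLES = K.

CYCLES = 9

c0: i0,i1 or/bne  pair
c1: i2 sll  RAW r1
c2: i3,i4 xor/add  pair
c3: i5 sll  RAW r2
c4: i6 sll  RAW r1
c5: i7 mulh  RAW r2
c6: i8,i9 add/and  pair
c7: i10 blt  no-port BR/MEM
c8: i11 st  tail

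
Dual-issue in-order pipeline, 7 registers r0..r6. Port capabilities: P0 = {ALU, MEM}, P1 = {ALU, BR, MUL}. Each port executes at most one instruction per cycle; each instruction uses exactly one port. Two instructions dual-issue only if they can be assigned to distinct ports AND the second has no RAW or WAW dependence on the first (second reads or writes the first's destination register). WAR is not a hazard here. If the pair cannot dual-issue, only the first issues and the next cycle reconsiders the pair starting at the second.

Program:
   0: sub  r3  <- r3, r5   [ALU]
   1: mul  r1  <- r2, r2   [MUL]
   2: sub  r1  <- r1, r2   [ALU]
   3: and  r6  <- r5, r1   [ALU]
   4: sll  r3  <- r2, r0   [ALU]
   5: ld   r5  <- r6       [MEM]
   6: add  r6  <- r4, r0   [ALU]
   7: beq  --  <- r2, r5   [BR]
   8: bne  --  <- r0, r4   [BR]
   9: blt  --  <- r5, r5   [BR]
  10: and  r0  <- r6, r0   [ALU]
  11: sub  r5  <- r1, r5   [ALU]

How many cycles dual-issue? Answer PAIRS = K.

[0] i0/i1  sub/mul  -- dual
[1] i2  sub  -- RAW r1
[2] i3/i4  and/sll  -- dual
[3] i5/i6  ld/add  -- dual
[4] i7  beq  -- no-port BR/BR
[5] i8  bne  -- no-port BR/BR
[6] i9/i10  blt/and  -- dual
[7] i11  sub  -- tail

PAIRS = 4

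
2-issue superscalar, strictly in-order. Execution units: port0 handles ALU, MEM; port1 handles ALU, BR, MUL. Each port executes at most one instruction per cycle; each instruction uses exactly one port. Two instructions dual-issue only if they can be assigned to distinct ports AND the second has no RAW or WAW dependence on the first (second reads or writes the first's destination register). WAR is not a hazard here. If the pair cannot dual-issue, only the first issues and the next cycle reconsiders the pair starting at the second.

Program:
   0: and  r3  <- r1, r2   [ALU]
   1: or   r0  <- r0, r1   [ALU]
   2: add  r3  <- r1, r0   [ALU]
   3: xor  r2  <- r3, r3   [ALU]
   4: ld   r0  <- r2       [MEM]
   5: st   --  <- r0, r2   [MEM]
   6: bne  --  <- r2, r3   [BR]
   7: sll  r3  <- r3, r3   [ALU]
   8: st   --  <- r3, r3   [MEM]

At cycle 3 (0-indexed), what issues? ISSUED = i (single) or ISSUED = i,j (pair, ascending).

0. and.ALU+or.ALU @i0,i1  | dual
1. add.ALU @i2  | RAW r3
2. xor.ALU @i3  | RAW r2
3. ld.MEM @i4  | no-port MEM/MEM
4. st.MEM+bne.BR @i5,i6  | dual
5. sll.ALU @i7  | RAW r3
6. st.MEM @i8  | tail

ISSUED = 4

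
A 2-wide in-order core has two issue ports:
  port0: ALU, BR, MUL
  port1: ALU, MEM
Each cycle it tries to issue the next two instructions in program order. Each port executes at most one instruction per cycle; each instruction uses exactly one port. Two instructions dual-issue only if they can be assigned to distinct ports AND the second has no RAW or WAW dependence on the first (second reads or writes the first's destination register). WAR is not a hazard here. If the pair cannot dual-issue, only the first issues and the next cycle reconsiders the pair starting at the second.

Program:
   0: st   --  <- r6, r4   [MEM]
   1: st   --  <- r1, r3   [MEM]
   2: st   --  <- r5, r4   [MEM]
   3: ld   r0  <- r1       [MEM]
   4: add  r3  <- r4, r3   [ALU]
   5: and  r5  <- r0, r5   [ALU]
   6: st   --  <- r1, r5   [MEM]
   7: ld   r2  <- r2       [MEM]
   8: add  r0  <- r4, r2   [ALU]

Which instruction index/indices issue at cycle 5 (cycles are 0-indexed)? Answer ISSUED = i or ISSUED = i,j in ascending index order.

ISSUED = 6

0. st @i0  | no-port MEM/MEM
1. st @i1  | no-port MEM/MEM
2. st @i2  | no-port MEM/MEM
3. ld+add @i3,i4  | pair
4. and @i5  | RAW r5
5. st @i6  | no-port MEM/MEM
6. ld @i7  | RAW r2
7. add @i8  | tail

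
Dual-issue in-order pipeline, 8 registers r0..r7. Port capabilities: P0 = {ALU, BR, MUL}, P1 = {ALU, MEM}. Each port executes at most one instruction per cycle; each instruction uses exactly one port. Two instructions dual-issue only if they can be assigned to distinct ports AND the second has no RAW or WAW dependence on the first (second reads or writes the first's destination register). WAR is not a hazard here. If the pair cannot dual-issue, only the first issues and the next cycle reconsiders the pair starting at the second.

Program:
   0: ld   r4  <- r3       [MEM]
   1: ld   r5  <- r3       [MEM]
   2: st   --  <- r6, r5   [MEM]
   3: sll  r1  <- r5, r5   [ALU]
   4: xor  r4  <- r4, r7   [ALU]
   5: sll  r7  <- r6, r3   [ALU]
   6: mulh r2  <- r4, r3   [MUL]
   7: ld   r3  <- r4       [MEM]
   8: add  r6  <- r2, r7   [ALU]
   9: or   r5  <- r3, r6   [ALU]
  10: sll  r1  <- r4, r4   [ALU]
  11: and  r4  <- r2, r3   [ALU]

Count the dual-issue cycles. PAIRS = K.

  cy0 -> i0 (ld.MEM) no-port MEM/MEM
  cy1 -> i1 (ld.MEM) no-port MEM/MEM
  cy2 -> i2/i3 (st.MEM;sll.ALU) 2-wide
  cy3 -> i4/i5 (xor.ALU;sll.ALU) 2-wide
  cy4 -> i6/i7 (mulh.MUL;ld.MEM) 2-wide
  cy5 -> i8 (add.ALU) RAW r6
  cy6 -> i9/i10 (or.ALU;sll.ALU) 2-wide
  cy7 -> i11 (and.ALU) tail

PAIRS = 4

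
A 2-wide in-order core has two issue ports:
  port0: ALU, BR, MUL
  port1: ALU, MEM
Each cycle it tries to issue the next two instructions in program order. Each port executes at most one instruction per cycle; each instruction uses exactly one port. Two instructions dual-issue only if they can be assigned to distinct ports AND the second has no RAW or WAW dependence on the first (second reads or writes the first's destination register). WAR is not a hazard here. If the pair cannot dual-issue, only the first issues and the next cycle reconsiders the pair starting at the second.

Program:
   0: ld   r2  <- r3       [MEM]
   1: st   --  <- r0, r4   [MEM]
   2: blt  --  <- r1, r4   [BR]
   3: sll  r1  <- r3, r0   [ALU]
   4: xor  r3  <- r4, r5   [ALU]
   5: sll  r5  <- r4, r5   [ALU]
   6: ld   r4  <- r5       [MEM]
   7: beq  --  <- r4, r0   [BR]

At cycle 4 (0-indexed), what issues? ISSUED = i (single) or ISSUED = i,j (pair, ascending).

ISSUED = 6

  cy0 -> i0 (ld) no-port MEM/MEM
  cy1 -> i1/i2 (st;blt) dual
  cy2 -> i3/i4 (sll;xor) dual
  cy3 -> i5 (sll) RAW r5
  cy4 -> i6 (ld) RAW r4
  cy5 -> i7 (beq) tail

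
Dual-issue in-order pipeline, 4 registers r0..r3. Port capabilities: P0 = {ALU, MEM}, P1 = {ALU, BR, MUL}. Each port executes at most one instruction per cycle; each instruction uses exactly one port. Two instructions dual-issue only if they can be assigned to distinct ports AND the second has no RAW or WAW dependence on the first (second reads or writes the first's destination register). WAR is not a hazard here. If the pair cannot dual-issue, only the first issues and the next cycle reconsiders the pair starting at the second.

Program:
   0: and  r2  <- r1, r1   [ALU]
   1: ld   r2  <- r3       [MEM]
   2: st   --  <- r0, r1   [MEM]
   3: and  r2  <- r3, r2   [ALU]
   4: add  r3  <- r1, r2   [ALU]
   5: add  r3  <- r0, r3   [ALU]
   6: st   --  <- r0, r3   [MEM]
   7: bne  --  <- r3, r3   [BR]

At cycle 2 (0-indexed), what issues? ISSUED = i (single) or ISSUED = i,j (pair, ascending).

ISSUED = 2,3

[0] i0  and  -- WAW r2
[1] i1  ld  -- no-port MEM/MEM
[2] i2/i3  st;and  -- pair
[3] i4  add  -- RAW+WAW r3
[4] i5  add  -- RAW r3
[5] i6/i7  st;bne  -- pair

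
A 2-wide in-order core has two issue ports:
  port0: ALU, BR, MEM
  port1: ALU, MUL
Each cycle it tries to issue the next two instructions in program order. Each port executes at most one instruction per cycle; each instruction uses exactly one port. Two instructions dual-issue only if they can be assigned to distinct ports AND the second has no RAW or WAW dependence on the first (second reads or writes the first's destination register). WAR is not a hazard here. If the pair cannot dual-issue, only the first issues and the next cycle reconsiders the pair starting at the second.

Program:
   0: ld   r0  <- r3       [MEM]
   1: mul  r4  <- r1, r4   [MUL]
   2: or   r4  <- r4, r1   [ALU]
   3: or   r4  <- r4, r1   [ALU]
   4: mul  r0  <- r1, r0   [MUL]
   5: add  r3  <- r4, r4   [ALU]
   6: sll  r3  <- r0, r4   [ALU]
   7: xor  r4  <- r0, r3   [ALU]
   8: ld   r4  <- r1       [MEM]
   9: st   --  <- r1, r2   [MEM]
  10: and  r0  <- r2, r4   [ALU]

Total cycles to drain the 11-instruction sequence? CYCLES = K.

CYCLES = 8

t=0 i0,i1:ld.MEM mul.MUL ; dual
t=1 i2:or.ALU ; RAW+WAW r4
t=2 i3,i4:or.ALU mul.MUL ; dual
t=3 i5:add.ALU ; WAW r3
t=4 i6:sll.ALU ; RAW r3
t=5 i7:xor.ALU ; WAW r4
t=6 i8:ld.MEM ; no-port MEM/MEM
t=7 i9,i10:st.MEM and.ALU ; dual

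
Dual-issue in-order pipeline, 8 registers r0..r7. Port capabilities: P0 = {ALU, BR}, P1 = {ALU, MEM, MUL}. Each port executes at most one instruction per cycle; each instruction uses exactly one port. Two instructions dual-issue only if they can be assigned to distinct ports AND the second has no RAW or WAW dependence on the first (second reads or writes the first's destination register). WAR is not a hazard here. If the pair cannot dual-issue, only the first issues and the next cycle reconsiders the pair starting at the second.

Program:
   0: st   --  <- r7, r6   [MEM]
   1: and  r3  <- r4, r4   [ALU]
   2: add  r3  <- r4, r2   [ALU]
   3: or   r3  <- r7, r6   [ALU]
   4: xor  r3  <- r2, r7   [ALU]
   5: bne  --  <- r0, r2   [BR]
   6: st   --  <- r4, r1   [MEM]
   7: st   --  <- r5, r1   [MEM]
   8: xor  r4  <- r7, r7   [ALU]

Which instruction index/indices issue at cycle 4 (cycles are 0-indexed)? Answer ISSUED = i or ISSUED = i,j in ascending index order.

c0: i0/i1 st.MEM+and.ALU  dual
c1: i2 add.ALU  WAW r3
c2: i3 or.ALU  WAW r3
c3: i4/i5 xor.ALU+bne.BR  dual
c4: i6 st.MEM  no-port MEM/MEM
c5: i7/i8 st.MEM+xor.ALU  dual

ISSUED = 6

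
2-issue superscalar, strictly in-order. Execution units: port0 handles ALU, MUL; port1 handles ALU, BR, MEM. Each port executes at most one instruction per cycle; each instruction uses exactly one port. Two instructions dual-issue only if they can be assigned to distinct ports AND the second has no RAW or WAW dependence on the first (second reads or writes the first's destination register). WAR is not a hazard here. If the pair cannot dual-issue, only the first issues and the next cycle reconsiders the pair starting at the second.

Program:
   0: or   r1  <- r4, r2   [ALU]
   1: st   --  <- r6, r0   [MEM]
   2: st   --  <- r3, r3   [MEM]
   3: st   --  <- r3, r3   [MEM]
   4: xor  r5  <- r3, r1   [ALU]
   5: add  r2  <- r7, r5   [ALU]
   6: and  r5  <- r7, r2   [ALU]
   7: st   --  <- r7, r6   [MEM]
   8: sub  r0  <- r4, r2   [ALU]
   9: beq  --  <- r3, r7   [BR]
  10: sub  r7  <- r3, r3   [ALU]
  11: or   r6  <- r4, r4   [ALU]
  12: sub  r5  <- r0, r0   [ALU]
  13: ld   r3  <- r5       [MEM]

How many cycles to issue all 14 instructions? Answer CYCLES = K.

CYCLES = 9

[0] i0&i1  or+st  -- pair
[1] i2  st  -- no-port MEM/MEM
[2] i3&i4  st+xor  -- pair
[3] i5  add  -- RAW r2
[4] i6&i7  and+st  -- pair
[5] i8&i9  sub+beq  -- pair
[6] i10&i11  sub+or  -- pair
[7] i12  sub  -- RAW r5
[8] i13  ld  -- tail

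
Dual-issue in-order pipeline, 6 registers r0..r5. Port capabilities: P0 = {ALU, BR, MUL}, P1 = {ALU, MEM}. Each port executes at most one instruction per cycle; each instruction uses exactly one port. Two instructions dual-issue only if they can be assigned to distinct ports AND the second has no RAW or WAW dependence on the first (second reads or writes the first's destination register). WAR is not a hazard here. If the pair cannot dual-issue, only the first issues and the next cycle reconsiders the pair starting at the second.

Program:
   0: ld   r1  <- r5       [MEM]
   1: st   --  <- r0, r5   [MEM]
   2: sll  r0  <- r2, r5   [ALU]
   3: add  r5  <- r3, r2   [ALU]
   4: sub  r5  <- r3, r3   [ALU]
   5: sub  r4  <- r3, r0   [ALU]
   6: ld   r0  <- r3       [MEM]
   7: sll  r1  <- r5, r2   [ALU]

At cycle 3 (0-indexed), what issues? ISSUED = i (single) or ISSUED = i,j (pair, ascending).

ISSUED = 4,5

#0 head=0: ld i0 no-port MEM/MEM
#1 head=1: st+sll i1+i2 pair
#2 head=3: add i3 WAW r5
#3 head=4: sub+sub i4+i5 pair
#4 head=6: ld+sll i6+i7 pair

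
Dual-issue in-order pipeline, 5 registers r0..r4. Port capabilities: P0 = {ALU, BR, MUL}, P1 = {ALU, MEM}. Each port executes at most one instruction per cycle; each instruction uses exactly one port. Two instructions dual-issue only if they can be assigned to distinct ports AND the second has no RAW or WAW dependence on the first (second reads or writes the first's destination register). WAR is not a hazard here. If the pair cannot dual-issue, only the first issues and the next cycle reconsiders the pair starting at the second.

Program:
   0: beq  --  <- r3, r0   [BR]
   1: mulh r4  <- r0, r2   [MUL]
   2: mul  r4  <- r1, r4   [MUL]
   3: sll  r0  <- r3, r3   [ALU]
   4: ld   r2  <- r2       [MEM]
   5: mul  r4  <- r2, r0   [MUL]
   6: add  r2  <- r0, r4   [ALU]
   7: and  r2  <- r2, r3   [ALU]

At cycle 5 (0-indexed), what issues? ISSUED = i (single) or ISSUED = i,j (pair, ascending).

#0 head=0: beq.BR i0 no-port BR/MUL
#1 head=1: mulh.MUL i1 no-port MUL/MUL
#2 head=2: mul.MUL+sll.ALU i2+i3 pair
#3 head=4: ld.MEM i4 RAW r2
#4 head=5: mul.MUL i5 RAW r4
#5 head=6: add.ALU i6 RAW+WAW r2
#6 head=7: and.ALU i7 tail

ISSUED = 6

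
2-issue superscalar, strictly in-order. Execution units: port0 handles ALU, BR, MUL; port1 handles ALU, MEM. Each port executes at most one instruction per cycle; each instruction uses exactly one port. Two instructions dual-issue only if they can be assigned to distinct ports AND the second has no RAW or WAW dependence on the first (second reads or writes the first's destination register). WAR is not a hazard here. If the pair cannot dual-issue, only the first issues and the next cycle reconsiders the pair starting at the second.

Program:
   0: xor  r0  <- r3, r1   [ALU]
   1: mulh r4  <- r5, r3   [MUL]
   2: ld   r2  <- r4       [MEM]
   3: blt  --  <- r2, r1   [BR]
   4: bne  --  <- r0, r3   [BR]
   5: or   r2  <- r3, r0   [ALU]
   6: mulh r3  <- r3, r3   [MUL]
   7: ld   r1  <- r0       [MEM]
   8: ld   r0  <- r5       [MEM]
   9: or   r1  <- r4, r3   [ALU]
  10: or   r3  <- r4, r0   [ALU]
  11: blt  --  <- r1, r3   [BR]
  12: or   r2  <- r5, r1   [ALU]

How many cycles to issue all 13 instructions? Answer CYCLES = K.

CYCLES = 8

[0] i0+i1  xor;mulh  -- dual
[1] i2  ld  -- RAW r2
[2] i3  blt  -- no-port BR/BR
[3] i4+i5  bne;or  -- dual
[4] i6+i7  mulh;ld  -- dual
[5] i8+i9  ld;or  -- dual
[6] i10  or  -- RAW r3
[7] i11+i12  blt;or  -- dual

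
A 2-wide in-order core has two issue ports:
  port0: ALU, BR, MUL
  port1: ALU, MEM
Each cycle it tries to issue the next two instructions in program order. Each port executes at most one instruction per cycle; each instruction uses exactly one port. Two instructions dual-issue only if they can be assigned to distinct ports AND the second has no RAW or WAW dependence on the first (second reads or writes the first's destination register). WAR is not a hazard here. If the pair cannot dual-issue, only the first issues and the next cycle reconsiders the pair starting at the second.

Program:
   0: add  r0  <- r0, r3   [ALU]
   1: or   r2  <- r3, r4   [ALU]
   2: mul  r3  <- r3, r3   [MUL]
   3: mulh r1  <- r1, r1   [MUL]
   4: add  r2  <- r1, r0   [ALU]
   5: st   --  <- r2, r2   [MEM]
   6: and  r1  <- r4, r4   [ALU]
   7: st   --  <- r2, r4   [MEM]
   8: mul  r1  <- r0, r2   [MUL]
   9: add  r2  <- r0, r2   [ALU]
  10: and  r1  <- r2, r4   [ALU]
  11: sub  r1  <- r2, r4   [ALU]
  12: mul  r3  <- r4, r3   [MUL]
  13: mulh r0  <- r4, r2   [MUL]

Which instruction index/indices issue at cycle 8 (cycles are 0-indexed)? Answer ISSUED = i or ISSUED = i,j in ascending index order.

#0 head=0: add;or i0,i1 pair
#1 head=2: mul i2 no-port MUL/MUL
#2 head=3: mulh i3 RAW r1
#3 head=4: add i4 RAW r2
#4 head=5: st;and i5,i6 pair
#5 head=7: st;mul i7,i8 pair
#6 head=9: add i9 RAW r2
#7 head=10: and i10 WAW r1
#8 head=11: sub;mul i11,i12 pair
#9 head=13: mulh i13 tail

ISSUED = 11,12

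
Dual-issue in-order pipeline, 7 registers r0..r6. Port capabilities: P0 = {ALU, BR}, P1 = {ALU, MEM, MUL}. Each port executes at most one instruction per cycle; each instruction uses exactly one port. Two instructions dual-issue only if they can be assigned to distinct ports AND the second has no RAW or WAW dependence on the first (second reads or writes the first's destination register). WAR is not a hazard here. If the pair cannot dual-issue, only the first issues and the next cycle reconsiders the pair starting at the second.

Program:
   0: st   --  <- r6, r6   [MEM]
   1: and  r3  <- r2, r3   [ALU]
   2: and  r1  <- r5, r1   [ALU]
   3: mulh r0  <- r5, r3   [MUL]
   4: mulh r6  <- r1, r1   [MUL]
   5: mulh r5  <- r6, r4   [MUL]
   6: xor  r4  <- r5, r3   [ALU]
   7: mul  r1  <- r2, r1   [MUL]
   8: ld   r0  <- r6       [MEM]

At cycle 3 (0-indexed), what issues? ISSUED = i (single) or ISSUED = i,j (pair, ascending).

  cy0 -> i0&i1 (st.MEM+and.ALU) pair
  cy1 -> i2&i3 (and.ALU+mulh.MUL) pair
  cy2 -> i4 (mulh.MUL) no-port MUL/MUL
  cy3 -> i5 (mulh.MUL) RAW r5
  cy4 -> i6&i7 (xor.ALU+mul.MUL) pair
  cy5 -> i8 (ld.MEM) tail

ISSUED = 5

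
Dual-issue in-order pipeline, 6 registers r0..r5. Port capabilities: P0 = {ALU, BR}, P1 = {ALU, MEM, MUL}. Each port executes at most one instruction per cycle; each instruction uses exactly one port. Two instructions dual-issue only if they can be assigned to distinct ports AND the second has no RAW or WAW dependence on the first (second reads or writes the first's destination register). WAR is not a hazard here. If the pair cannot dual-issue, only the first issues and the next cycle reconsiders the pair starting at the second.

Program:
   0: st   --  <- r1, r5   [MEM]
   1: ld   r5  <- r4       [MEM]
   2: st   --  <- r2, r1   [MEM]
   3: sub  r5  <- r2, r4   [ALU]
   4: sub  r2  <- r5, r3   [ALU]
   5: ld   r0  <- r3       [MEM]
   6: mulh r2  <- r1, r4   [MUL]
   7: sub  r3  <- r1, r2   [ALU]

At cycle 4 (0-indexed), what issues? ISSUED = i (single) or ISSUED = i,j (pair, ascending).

0. st.MEM @i0  | no-port MEM/MEM
1. ld.MEM @i1  | no-port MEM/MEM
2. st.MEM sub.ALU @i2/i3  | 2-wide
3. sub.ALU ld.MEM @i4/i5  | 2-wide
4. mulh.MUL @i6  | RAW r2
5. sub.ALU @i7  | tail

ISSUED = 6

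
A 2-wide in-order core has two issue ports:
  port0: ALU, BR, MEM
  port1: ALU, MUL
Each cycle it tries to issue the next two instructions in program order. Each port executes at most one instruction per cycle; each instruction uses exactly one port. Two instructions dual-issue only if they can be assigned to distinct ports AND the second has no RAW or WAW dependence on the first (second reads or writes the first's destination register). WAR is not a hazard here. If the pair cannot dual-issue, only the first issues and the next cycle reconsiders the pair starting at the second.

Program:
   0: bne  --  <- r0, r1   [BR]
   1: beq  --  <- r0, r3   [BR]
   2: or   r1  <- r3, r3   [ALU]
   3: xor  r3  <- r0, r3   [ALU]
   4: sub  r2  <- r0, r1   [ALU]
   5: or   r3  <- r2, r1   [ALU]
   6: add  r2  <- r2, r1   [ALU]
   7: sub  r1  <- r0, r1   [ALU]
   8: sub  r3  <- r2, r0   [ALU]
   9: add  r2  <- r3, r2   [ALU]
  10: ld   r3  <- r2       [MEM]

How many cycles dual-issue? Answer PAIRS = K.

PAIRS = 4

[0] i0  bne  -- no-port BR/BR
[1] i1+i2  beq/or  -- pair
[2] i3+i4  xor/sub  -- pair
[3] i5+i6  or/add  -- pair
[4] i7+i8  sub/sub  -- pair
[5] i9  add  -- RAW r2
[6] i10  ld  -- tail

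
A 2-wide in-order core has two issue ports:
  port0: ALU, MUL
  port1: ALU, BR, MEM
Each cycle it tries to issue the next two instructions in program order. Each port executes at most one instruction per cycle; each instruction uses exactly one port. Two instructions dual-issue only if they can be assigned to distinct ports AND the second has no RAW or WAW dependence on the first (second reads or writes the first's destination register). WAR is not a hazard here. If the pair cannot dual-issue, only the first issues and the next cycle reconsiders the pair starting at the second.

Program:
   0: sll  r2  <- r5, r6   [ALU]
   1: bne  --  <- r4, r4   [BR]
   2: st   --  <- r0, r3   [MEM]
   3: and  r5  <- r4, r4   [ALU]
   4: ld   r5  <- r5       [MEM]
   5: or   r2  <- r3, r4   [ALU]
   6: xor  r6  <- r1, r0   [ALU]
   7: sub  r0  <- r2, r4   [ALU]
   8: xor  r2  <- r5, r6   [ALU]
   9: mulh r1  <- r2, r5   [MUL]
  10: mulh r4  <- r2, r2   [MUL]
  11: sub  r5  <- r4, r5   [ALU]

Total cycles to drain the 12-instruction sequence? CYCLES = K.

0. sll.ALU;bne.BR @i0/i1  | 2-wide
1. st.MEM;and.ALU @i2/i3  | 2-wide
2. ld.MEM;or.ALU @i4/i5  | 2-wide
3. xor.ALU;sub.ALU @i6/i7  | 2-wide
4. xor.ALU @i8  | RAW r2
5. mulh.MUL @i9  | no-port MUL/MUL
6. mulh.MUL @i10  | RAW r4
7. sub.ALU @i11  | tail

CYCLES = 8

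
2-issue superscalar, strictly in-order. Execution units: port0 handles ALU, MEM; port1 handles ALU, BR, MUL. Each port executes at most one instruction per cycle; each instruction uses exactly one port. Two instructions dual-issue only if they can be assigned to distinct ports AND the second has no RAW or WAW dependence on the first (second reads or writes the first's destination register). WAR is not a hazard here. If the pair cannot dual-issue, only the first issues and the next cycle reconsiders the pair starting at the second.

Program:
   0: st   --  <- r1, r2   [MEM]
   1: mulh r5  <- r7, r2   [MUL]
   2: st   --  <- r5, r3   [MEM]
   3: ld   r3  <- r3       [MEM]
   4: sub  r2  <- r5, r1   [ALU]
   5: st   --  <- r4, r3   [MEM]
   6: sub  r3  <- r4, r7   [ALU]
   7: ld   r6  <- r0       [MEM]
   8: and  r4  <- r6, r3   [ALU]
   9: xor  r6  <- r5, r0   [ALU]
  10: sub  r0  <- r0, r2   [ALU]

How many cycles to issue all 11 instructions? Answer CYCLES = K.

CYCLES = 7

c0: i0&i1 st.MEM mulh.MUL  pair
c1: i2 st.MEM  no-port MEM/MEM
c2: i3&i4 ld.MEM sub.ALU  pair
c3: i5&i6 st.MEM sub.ALU  pair
c4: i7 ld.MEM  RAW r6
c5: i8&i9 and.ALU xor.ALU  pair
c6: i10 sub.ALU  tail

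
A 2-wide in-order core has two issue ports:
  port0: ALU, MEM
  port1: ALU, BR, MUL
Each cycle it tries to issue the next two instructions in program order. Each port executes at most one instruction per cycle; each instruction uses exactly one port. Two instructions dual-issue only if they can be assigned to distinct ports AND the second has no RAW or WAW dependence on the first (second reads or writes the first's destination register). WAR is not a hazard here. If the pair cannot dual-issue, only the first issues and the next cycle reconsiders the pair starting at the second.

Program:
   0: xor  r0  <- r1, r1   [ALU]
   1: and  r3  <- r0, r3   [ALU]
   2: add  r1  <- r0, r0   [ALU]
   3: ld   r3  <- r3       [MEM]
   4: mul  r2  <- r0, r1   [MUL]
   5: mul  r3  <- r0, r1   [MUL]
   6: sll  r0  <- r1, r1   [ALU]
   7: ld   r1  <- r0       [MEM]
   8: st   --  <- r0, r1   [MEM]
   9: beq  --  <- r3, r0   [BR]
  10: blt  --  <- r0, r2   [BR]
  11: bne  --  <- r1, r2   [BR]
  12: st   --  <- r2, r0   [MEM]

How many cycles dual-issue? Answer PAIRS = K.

  cy0 -> i0 (xor) RAW r0
  cy1 -> i1/i2 (and/add) pair
  cy2 -> i3/i4 (ld/mul) pair
  cy3 -> i5/i6 (mul/sll) pair
  cy4 -> i7 (ld) no-port MEM/MEM
  cy5 -> i8/i9 (st/beq) pair
  cy6 -> i10 (blt) no-port BR/BR
  cy7 -> i11/i12 (bne/st) pair

PAIRS = 5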